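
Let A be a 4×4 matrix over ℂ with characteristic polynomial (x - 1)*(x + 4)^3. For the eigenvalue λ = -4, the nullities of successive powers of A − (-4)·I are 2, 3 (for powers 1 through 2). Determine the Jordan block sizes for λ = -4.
Block sizes for λ = -4: [2, 1]

From the dimensions of kernels of powers, the number of Jordan blocks of size at least j is d_j − d_{j−1} where d_j = dim ker(N^j) (with d_0 = 0). Computing the differences gives [2, 1].
The number of blocks of size exactly k is (#blocks of size ≥ k) − (#blocks of size ≥ k + 1), so the partition is: 1 block(s) of size 1, 1 block(s) of size 2.
In nonincreasing order the block sizes are [2, 1].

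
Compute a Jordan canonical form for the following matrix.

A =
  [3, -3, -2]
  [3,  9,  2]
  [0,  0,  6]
J_2(6) ⊕ J_1(6)

The characteristic polynomial is
  det(x·I − A) = x^3 - 18*x^2 + 108*x - 216 = (x - 6)^3

Eigenvalues and multiplicities (the geometric multiplicity of λ is n − rank(A − λI), which equals the number of Jordan blocks for λ):
  λ = 6: algebraic multiplicity = 3, geometric multiplicity = 2

Determining the block sizes for each eigenvalue:
  λ = 6: 2 blocks summing to 3 forces exactly one block of size 2 and the rest size 1 → block sizes [2, 1]

Assembling the blocks gives a Jordan form
J =
  [6, 1, 0]
  [0, 6, 0]
  [0, 0, 6]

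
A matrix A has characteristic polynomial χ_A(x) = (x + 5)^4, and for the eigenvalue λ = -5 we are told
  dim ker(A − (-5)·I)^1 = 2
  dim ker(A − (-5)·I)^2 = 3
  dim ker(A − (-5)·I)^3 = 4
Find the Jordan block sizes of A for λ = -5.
Block sizes for λ = -5: [3, 1]

From the dimensions of kernels of powers, the number of Jordan blocks of size at least j is d_j − d_{j−1} where d_j = dim ker(N^j) (with d_0 = 0). Computing the differences gives [2, 1, 1].
The number of blocks of size exactly k is (#blocks of size ≥ k) − (#blocks of size ≥ k + 1), so the partition is: 1 block(s) of size 1, 1 block(s) of size 3.
In nonincreasing order the block sizes are [3, 1].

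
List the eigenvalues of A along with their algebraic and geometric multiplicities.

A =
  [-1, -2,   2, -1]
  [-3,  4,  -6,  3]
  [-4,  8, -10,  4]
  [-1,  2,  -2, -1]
λ = -2: alg = 4, geom = 3

Step 1 — factor the characteristic polynomial to read off the algebraic multiplicities:
  χ_A(x) = (x + 2)^4

Step 2 — compute geometric multiplicities via the rank-nullity identity g(λ) = n − rank(A − λI):
  rank(A − (-2)·I) = 1, so dim ker(A − (-2)·I) = n − 1 = 3

Summary:
  λ = -2: algebraic multiplicity = 4, geometric multiplicity = 3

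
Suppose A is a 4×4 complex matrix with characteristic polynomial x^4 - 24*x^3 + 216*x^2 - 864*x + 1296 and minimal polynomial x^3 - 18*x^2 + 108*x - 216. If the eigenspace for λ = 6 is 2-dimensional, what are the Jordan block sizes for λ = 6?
Block sizes for λ = 6: [3, 1]

Step 1 — from the characteristic polynomial, algebraic multiplicity of λ = 6 is 4. From dim ker(A − (6)·I) = 2, there are exactly 2 Jordan blocks for λ = 6.
Step 2 — from the minimal polynomial, the factor (x − 6)^3 tells us the largest block for λ = 6 has size 3.
Step 3 — with total size 4, 2 blocks, and largest block 3, the block sizes (in nonincreasing order) are [3, 1].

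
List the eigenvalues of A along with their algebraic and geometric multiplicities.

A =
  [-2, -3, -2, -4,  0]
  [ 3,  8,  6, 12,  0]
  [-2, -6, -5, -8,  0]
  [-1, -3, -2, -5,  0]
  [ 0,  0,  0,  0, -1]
λ = -1: alg = 5, geom = 4

Step 1 — factor the characteristic polynomial to read off the algebraic multiplicities:
  χ_A(x) = (x + 1)^5

Step 2 — compute geometric multiplicities via the rank-nullity identity g(λ) = n − rank(A − λI):
  rank(A − (-1)·I) = 1, so dim ker(A − (-1)·I) = n − 1 = 4

Summary:
  λ = -1: algebraic multiplicity = 5, geometric multiplicity = 4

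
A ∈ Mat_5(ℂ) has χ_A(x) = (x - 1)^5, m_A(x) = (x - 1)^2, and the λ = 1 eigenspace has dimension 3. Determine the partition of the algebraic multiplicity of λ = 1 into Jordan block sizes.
Block sizes for λ = 1: [2, 2, 1]

Step 1 — from the characteristic polynomial, algebraic multiplicity of λ = 1 is 5. From dim ker(A − (1)·I) = 3, there are exactly 3 Jordan blocks for λ = 1.
Step 2 — from the minimal polynomial, the factor (x − 1)^2 tells us the largest block for λ = 1 has size 2.
Step 3 — with total size 5, 3 blocks, and largest block 2, the block sizes (in nonincreasing order) are [2, 2, 1].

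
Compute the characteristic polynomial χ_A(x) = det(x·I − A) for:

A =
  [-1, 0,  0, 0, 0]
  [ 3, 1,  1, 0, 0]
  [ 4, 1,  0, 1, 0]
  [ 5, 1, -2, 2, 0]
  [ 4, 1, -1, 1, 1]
x^5 - 3*x^4 + 2*x^3 + 2*x^2 - 3*x + 1

Expanding det(x·I − A) (e.g. by cofactor expansion or by noting that A is similar to its Jordan form J, which has the same characteristic polynomial as A) gives
  χ_A(x) = x^5 - 3*x^4 + 2*x^3 + 2*x^2 - 3*x + 1
which factors as (x - 1)^4*(x + 1). The eigenvalues (with algebraic multiplicities) are λ = -1 with multiplicity 1, λ = 1 with multiplicity 4.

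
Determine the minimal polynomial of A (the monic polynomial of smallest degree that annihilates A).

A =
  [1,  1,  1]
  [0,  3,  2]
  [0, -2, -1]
x^2 - 2*x + 1

The characteristic polynomial is χ_A(x) = (x - 1)^3, so the eigenvalues are known. The minimal polynomial is
  m_A(x) = Π_λ (x − λ)^{k_λ}
where k_λ is the size of the *largest* Jordan block for λ (equivalently, the smallest k with (A − λI)^k v = 0 for every generalised eigenvector v of λ).

  λ = 1: largest Jordan block has size 2, contributing (x − 1)^2

So m_A(x) = (x - 1)^2 = x^2 - 2*x + 1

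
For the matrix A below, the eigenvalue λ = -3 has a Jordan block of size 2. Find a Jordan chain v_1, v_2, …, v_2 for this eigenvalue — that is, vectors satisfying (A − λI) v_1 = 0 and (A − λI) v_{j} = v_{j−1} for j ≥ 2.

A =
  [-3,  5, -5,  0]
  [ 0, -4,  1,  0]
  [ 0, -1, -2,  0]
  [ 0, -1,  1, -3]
A Jordan chain for λ = -3 of length 2:
v_1 = (5, -1, -1, -1)ᵀ
v_2 = (0, 1, 0, 0)ᵀ

Let N = A − (-3)·I. We want v_2 with N^2 v_2 = 0 but N^1 v_2 ≠ 0; then v_{j-1} := N · v_j for j = 2, …, 2.

Pick v_2 = (0, 1, 0, 0)ᵀ.
Then v_1 = N · v_2 = (5, -1, -1, -1)ᵀ.

Sanity check: (A − (-3)·I) v_1 = (0, 0, 0, 0)ᵀ = 0. ✓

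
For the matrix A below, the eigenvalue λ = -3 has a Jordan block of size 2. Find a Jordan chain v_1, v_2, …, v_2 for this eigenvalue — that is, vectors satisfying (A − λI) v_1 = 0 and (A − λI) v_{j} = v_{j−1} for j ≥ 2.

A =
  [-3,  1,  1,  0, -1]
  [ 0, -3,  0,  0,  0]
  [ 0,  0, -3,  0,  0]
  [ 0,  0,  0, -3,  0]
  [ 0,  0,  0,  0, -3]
A Jordan chain for λ = -3 of length 2:
v_1 = (1, 0, 0, 0, 0)ᵀ
v_2 = (0, 1, 0, 0, 0)ᵀ

Let N = A − (-3)·I. We want v_2 with N^2 v_2 = 0 but N^1 v_2 ≠ 0; then v_{j-1} := N · v_j for j = 2, …, 2.

Pick v_2 = (0, 1, 0, 0, 0)ᵀ.
Then v_1 = N · v_2 = (1, 0, 0, 0, 0)ᵀ.

Sanity check: (A − (-3)·I) v_1 = (0, 0, 0, 0, 0)ᵀ = 0. ✓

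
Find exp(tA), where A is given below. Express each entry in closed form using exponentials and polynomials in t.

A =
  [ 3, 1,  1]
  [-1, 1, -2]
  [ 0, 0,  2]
e^{tA} =
  [t*exp(2*t) + exp(2*t), t*exp(2*t), -t^2*exp(2*t)/2 + t*exp(2*t)]
  [-t*exp(2*t), -t*exp(2*t) + exp(2*t), t^2*exp(2*t)/2 - 2*t*exp(2*t)]
  [0, 0, exp(2*t)]

Strategy: write A = P · J · P⁻¹ where J is a Jordan canonical form, so e^{tA} = P · e^{tJ} · P⁻¹, and e^{tJ} can be computed block-by-block.

A has Jordan form
J =
  [2, 1, 0]
  [0, 2, 1]
  [0, 0, 2]
(up to reordering of blocks).

Per-block formulas:
  For a 3×3 Jordan block J_3(2): exp(t · J_3(2)) = e^(2t)·(I + t·N + (t^2/2)·N^2), where N is the 3×3 nilpotent shift.

After assembling e^{tJ} and conjugating by P, we get:

e^{tA} =
  [t*exp(2*t) + exp(2*t), t*exp(2*t), -t^2*exp(2*t)/2 + t*exp(2*t)]
  [-t*exp(2*t), -t*exp(2*t) + exp(2*t), t^2*exp(2*t)/2 - 2*t*exp(2*t)]
  [0, 0, exp(2*t)]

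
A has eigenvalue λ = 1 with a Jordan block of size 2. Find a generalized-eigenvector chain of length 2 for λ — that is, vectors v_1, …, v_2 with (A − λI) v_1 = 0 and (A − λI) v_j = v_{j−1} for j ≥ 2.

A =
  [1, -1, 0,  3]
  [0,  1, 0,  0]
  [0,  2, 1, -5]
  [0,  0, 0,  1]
A Jordan chain for λ = 1 of length 2:
v_1 = (-1, 0, 2, 0)ᵀ
v_2 = (0, 1, 0, 0)ᵀ

Let N = A − (1)·I. We want v_2 with N^2 v_2 = 0 but N^1 v_2 ≠ 0; then v_{j-1} := N · v_j for j = 2, …, 2.

Pick v_2 = (0, 1, 0, 0)ᵀ.
Then v_1 = N · v_2 = (-1, 0, 2, 0)ᵀ.

Sanity check: (A − (1)·I) v_1 = (0, 0, 0, 0)ᵀ = 0. ✓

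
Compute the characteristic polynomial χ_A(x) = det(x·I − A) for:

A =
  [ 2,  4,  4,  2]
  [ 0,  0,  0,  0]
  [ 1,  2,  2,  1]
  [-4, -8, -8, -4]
x^4

Expanding det(x·I − A) (e.g. by cofactor expansion or by noting that A is similar to its Jordan form J, which has the same characteristic polynomial as A) gives
  χ_A(x) = x^4
which factors as x^4. The eigenvalues (with algebraic multiplicities) are λ = 0 with multiplicity 4.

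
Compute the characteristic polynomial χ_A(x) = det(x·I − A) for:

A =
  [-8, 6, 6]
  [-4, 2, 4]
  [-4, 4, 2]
x^3 + 4*x^2 + 4*x

Expanding det(x·I − A) (e.g. by cofactor expansion or by noting that A is similar to its Jordan form J, which has the same characteristic polynomial as A) gives
  χ_A(x) = x^3 + 4*x^2 + 4*x
which factors as x*(x + 2)^2. The eigenvalues (with algebraic multiplicities) are λ = -2 with multiplicity 2, λ = 0 with multiplicity 1.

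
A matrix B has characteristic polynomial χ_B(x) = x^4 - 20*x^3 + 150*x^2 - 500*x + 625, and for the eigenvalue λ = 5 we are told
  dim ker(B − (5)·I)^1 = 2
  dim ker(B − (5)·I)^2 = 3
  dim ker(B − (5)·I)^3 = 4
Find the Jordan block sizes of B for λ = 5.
Block sizes for λ = 5: [3, 1]

From the dimensions of kernels of powers, the number of Jordan blocks of size at least j is d_j − d_{j−1} where d_j = dim ker(N^j) (with d_0 = 0). Computing the differences gives [2, 1, 1].
The number of blocks of size exactly k is (#blocks of size ≥ k) − (#blocks of size ≥ k + 1), so the partition is: 1 block(s) of size 1, 1 block(s) of size 3.
In nonincreasing order the block sizes are [3, 1].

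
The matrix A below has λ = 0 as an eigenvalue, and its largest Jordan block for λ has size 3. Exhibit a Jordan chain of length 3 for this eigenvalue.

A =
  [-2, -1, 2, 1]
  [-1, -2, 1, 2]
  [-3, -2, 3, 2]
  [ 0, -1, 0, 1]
A Jordan chain for λ = 0 of length 3:
v_1 = (-1, 1, -1, 1)ᵀ
v_2 = (-2, -1, -3, 0)ᵀ
v_3 = (1, 0, 0, 0)ᵀ

Let N = A − (0)·I. We want v_3 with N^3 v_3 = 0 but N^2 v_3 ≠ 0; then v_{j-1} := N · v_j for j = 3, …, 2.

Pick v_3 = (1, 0, 0, 0)ᵀ.
Then v_2 = N · v_3 = (-2, -1, -3, 0)ᵀ.
Then v_1 = N · v_2 = (-1, 1, -1, 1)ᵀ.

Sanity check: (A − (0)·I) v_1 = (0, 0, 0, 0)ᵀ = 0. ✓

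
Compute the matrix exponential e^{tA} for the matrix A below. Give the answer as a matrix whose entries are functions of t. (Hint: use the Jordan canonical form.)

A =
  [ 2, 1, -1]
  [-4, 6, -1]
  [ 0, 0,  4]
e^{tA} =
  [-2*t*exp(4*t) + exp(4*t), t*exp(4*t), t^2*exp(4*t)/2 - t*exp(4*t)]
  [-4*t*exp(4*t), 2*t*exp(4*t) + exp(4*t), t^2*exp(4*t) - t*exp(4*t)]
  [0, 0, exp(4*t)]

Strategy: write A = P · J · P⁻¹ where J is a Jordan canonical form, so e^{tA} = P · e^{tJ} · P⁻¹, and e^{tJ} can be computed block-by-block.

A has Jordan form
J =
  [4, 1, 0]
  [0, 4, 1]
  [0, 0, 4]
(up to reordering of blocks).

Per-block formulas:
  For a 3×3 Jordan block J_3(4): exp(t · J_3(4)) = e^(4t)·(I + t·N + (t^2/2)·N^2), where N is the 3×3 nilpotent shift.

After assembling e^{tJ} and conjugating by P, we get:

e^{tA} =
  [-2*t*exp(4*t) + exp(4*t), t*exp(4*t), t^2*exp(4*t)/2 - t*exp(4*t)]
  [-4*t*exp(4*t), 2*t*exp(4*t) + exp(4*t), t^2*exp(4*t) - t*exp(4*t)]
  [0, 0, exp(4*t)]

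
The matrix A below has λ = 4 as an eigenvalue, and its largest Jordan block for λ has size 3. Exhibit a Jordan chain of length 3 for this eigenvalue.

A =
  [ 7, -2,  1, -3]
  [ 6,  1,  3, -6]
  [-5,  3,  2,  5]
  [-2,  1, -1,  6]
A Jordan chain for λ = 4 of length 3:
v_1 = (-2, -3, 3, 1)ᵀ
v_2 = (3, 6, -5, -2)ᵀ
v_3 = (1, 0, 0, 0)ᵀ

Let N = A − (4)·I. We want v_3 with N^3 v_3 = 0 but N^2 v_3 ≠ 0; then v_{j-1} := N · v_j for j = 3, …, 2.

Pick v_3 = (1, 0, 0, 0)ᵀ.
Then v_2 = N · v_3 = (3, 6, -5, -2)ᵀ.
Then v_1 = N · v_2 = (-2, -3, 3, 1)ᵀ.

Sanity check: (A − (4)·I) v_1 = (0, 0, 0, 0)ᵀ = 0. ✓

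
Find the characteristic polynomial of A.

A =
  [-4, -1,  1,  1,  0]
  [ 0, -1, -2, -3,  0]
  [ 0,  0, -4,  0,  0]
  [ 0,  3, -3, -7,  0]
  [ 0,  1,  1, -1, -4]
x^5 + 20*x^4 + 160*x^3 + 640*x^2 + 1280*x + 1024

Expanding det(x·I − A) (e.g. by cofactor expansion or by noting that A is similar to its Jordan form J, which has the same characteristic polynomial as A) gives
  χ_A(x) = x^5 + 20*x^4 + 160*x^3 + 640*x^2 + 1280*x + 1024
which factors as (x + 4)^5. The eigenvalues (with algebraic multiplicities) are λ = -4 with multiplicity 5.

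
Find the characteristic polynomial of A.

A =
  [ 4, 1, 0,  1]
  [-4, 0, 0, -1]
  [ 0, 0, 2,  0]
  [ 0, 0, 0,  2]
x^4 - 8*x^3 + 24*x^2 - 32*x + 16

Expanding det(x·I − A) (e.g. by cofactor expansion or by noting that A is similar to its Jordan form J, which has the same characteristic polynomial as A) gives
  χ_A(x) = x^4 - 8*x^3 + 24*x^2 - 32*x + 16
which factors as (x - 2)^4. The eigenvalues (with algebraic multiplicities) are λ = 2 with multiplicity 4.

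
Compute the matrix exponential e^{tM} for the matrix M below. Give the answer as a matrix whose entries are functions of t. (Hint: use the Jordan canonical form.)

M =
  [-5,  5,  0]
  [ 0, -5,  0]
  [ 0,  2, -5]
e^{tM} =
  [exp(-5*t), 5*t*exp(-5*t), 0]
  [0, exp(-5*t), 0]
  [0, 2*t*exp(-5*t), exp(-5*t)]

Strategy: write M = P · J · P⁻¹ where J is a Jordan canonical form, so e^{tM} = P · e^{tJ} · P⁻¹, and e^{tJ} can be computed block-by-block.

M has Jordan form
J =
  [-5,  1,  0]
  [ 0, -5,  0]
  [ 0,  0, -5]
(up to reordering of blocks).

Per-block formulas:
  For a 1×1 block at λ = -5: exp(t · [-5]) = [e^(-5t)].
  For a 2×2 Jordan block J_2(-5): exp(t · J_2(-5)) = e^(-5t)·(I + t·N), where N is the 2×2 nilpotent shift.

After assembling e^{tJ} and conjugating by P, we get:

e^{tM} =
  [exp(-5*t), 5*t*exp(-5*t), 0]
  [0, exp(-5*t), 0]
  [0, 2*t*exp(-5*t), exp(-5*t)]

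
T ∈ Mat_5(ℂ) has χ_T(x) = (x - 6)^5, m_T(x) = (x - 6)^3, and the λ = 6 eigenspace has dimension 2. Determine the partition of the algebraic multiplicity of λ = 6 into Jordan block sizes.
Block sizes for λ = 6: [3, 2]

Step 1 — from the characteristic polynomial, algebraic multiplicity of λ = 6 is 5. From dim ker(T − (6)·I) = 2, there are exactly 2 Jordan blocks for λ = 6.
Step 2 — from the minimal polynomial, the factor (x − 6)^3 tells us the largest block for λ = 6 has size 3.
Step 3 — with total size 5, 2 blocks, and largest block 3, the block sizes (in nonincreasing order) are [3, 2].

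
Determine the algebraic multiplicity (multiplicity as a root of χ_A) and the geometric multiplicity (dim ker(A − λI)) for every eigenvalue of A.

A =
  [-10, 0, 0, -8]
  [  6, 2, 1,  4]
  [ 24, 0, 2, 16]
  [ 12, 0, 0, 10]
λ = -2: alg = 1, geom = 1; λ = 2: alg = 3, geom = 2

Step 1 — factor the characteristic polynomial to read off the algebraic multiplicities:
  χ_A(x) = (x - 2)^3*(x + 2)

Step 2 — compute geometric multiplicities via the rank-nullity identity g(λ) = n − rank(A − λI):
  rank(A − (-2)·I) = 3, so dim ker(A − (-2)·I) = n − 3 = 1
  rank(A − (2)·I) = 2, so dim ker(A − (2)·I) = n − 2 = 2

Summary:
  λ = -2: algebraic multiplicity = 1, geometric multiplicity = 1
  λ = 2: algebraic multiplicity = 3, geometric multiplicity = 2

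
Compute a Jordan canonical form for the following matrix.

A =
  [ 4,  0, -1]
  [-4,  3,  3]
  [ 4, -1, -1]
J_3(2)

The characteristic polynomial is
  det(x·I − A) = x^3 - 6*x^2 + 12*x - 8 = (x - 2)^3

Eigenvalues and multiplicities (the geometric multiplicity of λ is n − rank(A − λI), which equals the number of Jordan blocks for λ):
  λ = 2: algebraic multiplicity = 3, geometric multiplicity = 1

Determining the block sizes for each eigenvalue:
  λ = 2: one block (gm = 1), so the single block has size am = 3 → block sizes [3]

Assembling the blocks gives a Jordan form
J =
  [2, 1, 0]
  [0, 2, 1]
  [0, 0, 2]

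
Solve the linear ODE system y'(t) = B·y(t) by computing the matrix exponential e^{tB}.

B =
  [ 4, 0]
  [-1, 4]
e^{tB} =
  [exp(4*t), 0]
  [-t*exp(4*t), exp(4*t)]

Strategy: write B = P · J · P⁻¹ where J is a Jordan canonical form, so e^{tB} = P · e^{tJ} · P⁻¹, and e^{tJ} can be computed block-by-block.

B has Jordan form
J =
  [4, 1]
  [0, 4]
(up to reordering of blocks).

Per-block formulas:
  For a 2×2 Jordan block J_2(4): exp(t · J_2(4)) = e^(4t)·(I + t·N), where N is the 2×2 nilpotent shift.

After assembling e^{tJ} and conjugating by P, we get:

e^{tB} =
  [exp(4*t), 0]
  [-t*exp(4*t), exp(4*t)]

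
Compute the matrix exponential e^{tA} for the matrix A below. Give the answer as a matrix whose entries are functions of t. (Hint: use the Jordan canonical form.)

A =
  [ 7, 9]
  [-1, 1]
e^{tA} =
  [3*t*exp(4*t) + exp(4*t), 9*t*exp(4*t)]
  [-t*exp(4*t), -3*t*exp(4*t) + exp(4*t)]

Strategy: write A = P · J · P⁻¹ where J is a Jordan canonical form, so e^{tA} = P · e^{tJ} · P⁻¹, and e^{tJ} can be computed block-by-block.

A has Jordan form
J =
  [4, 1]
  [0, 4]
(up to reordering of blocks).

Per-block formulas:
  For a 2×2 Jordan block J_2(4): exp(t · J_2(4)) = e^(4t)·(I + t·N), where N is the 2×2 nilpotent shift.

After assembling e^{tJ} and conjugating by P, we get:

e^{tA} =
  [3*t*exp(4*t) + exp(4*t), 9*t*exp(4*t)]
  [-t*exp(4*t), -3*t*exp(4*t) + exp(4*t)]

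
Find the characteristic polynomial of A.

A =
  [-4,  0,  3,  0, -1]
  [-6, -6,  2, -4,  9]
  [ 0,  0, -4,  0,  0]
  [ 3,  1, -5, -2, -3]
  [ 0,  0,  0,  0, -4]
x^5 + 20*x^4 + 160*x^3 + 640*x^2 + 1280*x + 1024

Expanding det(x·I − A) (e.g. by cofactor expansion or by noting that A is similar to its Jordan form J, which has the same characteristic polynomial as A) gives
  χ_A(x) = x^5 + 20*x^4 + 160*x^3 + 640*x^2 + 1280*x + 1024
which factors as (x + 4)^5. The eigenvalues (with algebraic multiplicities) are λ = -4 with multiplicity 5.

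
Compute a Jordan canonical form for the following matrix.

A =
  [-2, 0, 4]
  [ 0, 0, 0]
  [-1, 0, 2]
J_2(0) ⊕ J_1(0)

The characteristic polynomial is
  det(x·I − A) = x^3

Eigenvalues and multiplicities (the geometric multiplicity of λ is n − rank(A − λI), which equals the number of Jordan blocks for λ):
  λ = 0: algebraic multiplicity = 3, geometric multiplicity = 2

Determining the block sizes for each eigenvalue:
  λ = 0: 2 blocks summing to 3 forces exactly one block of size 2 and the rest size 1 → block sizes [2, 1]

Assembling the blocks gives a Jordan form
J =
  [0, 1, 0]
  [0, 0, 0]
  [0, 0, 0]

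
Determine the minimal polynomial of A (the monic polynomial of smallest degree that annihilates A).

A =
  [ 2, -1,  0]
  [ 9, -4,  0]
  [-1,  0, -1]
x^3 + 3*x^2 + 3*x + 1

The characteristic polynomial is χ_A(x) = (x + 1)^3, so the eigenvalues are known. The minimal polynomial is
  m_A(x) = Π_λ (x − λ)^{k_λ}
where k_λ is the size of the *largest* Jordan block for λ (equivalently, the smallest k with (A − λI)^k v = 0 for every generalised eigenvector v of λ).

  λ = -1: largest Jordan block has size 3, contributing (x + 1)^3

So m_A(x) = (x + 1)^3 = x^3 + 3*x^2 + 3*x + 1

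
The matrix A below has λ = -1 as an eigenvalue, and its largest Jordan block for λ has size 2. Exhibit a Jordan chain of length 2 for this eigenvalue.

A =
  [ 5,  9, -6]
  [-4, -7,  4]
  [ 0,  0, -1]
A Jordan chain for λ = -1 of length 2:
v_1 = (6, -4, 0)ᵀ
v_2 = (1, 0, 0)ᵀ

Let N = A − (-1)·I. We want v_2 with N^2 v_2 = 0 but N^1 v_2 ≠ 0; then v_{j-1} := N · v_j for j = 2, …, 2.

Pick v_2 = (1, 0, 0)ᵀ.
Then v_1 = N · v_2 = (6, -4, 0)ᵀ.

Sanity check: (A − (-1)·I) v_1 = (0, 0, 0)ᵀ = 0. ✓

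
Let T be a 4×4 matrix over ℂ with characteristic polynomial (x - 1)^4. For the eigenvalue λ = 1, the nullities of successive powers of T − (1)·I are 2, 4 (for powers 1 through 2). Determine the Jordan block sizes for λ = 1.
Block sizes for λ = 1: [2, 2]

From the dimensions of kernels of powers, the number of Jordan blocks of size at least j is d_j − d_{j−1} where d_j = dim ker(N^j) (with d_0 = 0). Computing the differences gives [2, 2].
The number of blocks of size exactly k is (#blocks of size ≥ k) − (#blocks of size ≥ k + 1), so the partition is: 2 block(s) of size 2.
In nonincreasing order the block sizes are [2, 2].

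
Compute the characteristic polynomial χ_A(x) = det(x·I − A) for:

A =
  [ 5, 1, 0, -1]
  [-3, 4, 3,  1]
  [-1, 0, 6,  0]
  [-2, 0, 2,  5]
x^4 - 20*x^3 + 150*x^2 - 500*x + 625

Expanding det(x·I − A) (e.g. by cofactor expansion or by noting that A is similar to its Jordan form J, which has the same characteristic polynomial as A) gives
  χ_A(x) = x^4 - 20*x^3 + 150*x^2 - 500*x + 625
which factors as (x - 5)^4. The eigenvalues (with algebraic multiplicities) are λ = 5 with multiplicity 4.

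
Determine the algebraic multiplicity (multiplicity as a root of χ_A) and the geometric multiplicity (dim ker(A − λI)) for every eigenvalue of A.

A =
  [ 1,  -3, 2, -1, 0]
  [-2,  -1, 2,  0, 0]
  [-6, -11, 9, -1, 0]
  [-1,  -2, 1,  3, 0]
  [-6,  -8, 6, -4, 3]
λ = 3: alg = 5, geom = 3

Step 1 — factor the characteristic polynomial to read off the algebraic multiplicities:
  χ_A(x) = (x - 3)^5

Step 2 — compute geometric multiplicities via the rank-nullity identity g(λ) = n − rank(A − λI):
  rank(A − (3)·I) = 2, so dim ker(A − (3)·I) = n − 2 = 3

Summary:
  λ = 3: algebraic multiplicity = 5, geometric multiplicity = 3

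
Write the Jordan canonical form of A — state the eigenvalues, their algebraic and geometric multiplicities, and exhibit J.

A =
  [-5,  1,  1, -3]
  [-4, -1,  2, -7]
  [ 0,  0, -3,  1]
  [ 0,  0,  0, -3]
J_2(-3) ⊕ J_2(-3)

The characteristic polynomial is
  det(x·I − A) = x^4 + 12*x^3 + 54*x^2 + 108*x + 81 = (x + 3)^4

Eigenvalues and multiplicities (the geometric multiplicity of λ is n − rank(A − λI), which equals the number of Jordan blocks for λ):
  λ = -3: algebraic multiplicity = 4, geometric multiplicity = 2

Determining the block sizes for each eigenvalue:
  λ = -3: with am = 4 and gm = 2, the partition is not yet determined (e.g. several partitions of 4 into 2 parts exist). Let N = A − (-3)·I. Computing rank(N^1) = 2, rank(N^2) = 0; the number of blocks of size ≥ j is rank(N^{j−1}) − rank(N^j), giving [2, 2]. So we have 2 block(s) of size 2 → block sizes [2, 2]

Assembling the blocks gives a Jordan form
J =
  [-3,  1,  0,  0]
  [ 0, -3,  0,  0]
  [ 0,  0, -3,  1]
  [ 0,  0,  0, -3]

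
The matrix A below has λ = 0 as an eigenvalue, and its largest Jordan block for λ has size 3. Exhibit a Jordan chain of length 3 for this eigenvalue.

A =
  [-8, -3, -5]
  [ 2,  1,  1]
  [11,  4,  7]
A Jordan chain for λ = 0 of length 3:
v_1 = (3, -3, -3)ᵀ
v_2 = (-8, 2, 11)ᵀ
v_3 = (1, 0, 0)ᵀ

Let N = A − (0)·I. We want v_3 with N^3 v_3 = 0 but N^2 v_3 ≠ 0; then v_{j-1} := N · v_j for j = 3, …, 2.

Pick v_3 = (1, 0, 0)ᵀ.
Then v_2 = N · v_3 = (-8, 2, 11)ᵀ.
Then v_1 = N · v_2 = (3, -3, -3)ᵀ.

Sanity check: (A − (0)·I) v_1 = (0, 0, 0)ᵀ = 0. ✓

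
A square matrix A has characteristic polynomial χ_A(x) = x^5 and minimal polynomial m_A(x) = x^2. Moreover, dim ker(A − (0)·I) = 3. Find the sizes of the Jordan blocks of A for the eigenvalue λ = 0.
Block sizes for λ = 0: [2, 2, 1]

Step 1 — from the characteristic polynomial, algebraic multiplicity of λ = 0 is 5. From dim ker(A − (0)·I) = 3, there are exactly 3 Jordan blocks for λ = 0.
Step 2 — from the minimal polynomial, the factor (x − 0)^2 tells us the largest block for λ = 0 has size 2.
Step 3 — with total size 5, 3 blocks, and largest block 2, the block sizes (in nonincreasing order) are [2, 2, 1].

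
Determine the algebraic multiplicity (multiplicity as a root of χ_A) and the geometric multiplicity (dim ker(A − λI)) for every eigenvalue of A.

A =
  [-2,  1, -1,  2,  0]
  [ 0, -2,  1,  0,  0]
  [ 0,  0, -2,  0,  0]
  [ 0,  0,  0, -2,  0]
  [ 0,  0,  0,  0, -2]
λ = -2: alg = 5, geom = 3

Step 1 — factor the characteristic polynomial to read off the algebraic multiplicities:
  χ_A(x) = (x + 2)^5

Step 2 — compute geometric multiplicities via the rank-nullity identity g(λ) = n − rank(A − λI):
  rank(A − (-2)·I) = 2, so dim ker(A − (-2)·I) = n − 2 = 3

Summary:
  λ = -2: algebraic multiplicity = 5, geometric multiplicity = 3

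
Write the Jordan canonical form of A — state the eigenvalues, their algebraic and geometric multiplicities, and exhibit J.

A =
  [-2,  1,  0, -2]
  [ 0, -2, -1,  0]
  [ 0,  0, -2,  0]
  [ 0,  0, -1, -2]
J_3(-2) ⊕ J_1(-2)

The characteristic polynomial is
  det(x·I − A) = x^4 + 8*x^3 + 24*x^2 + 32*x + 16 = (x + 2)^4

Eigenvalues and multiplicities (the geometric multiplicity of λ is n − rank(A − λI), which equals the number of Jordan blocks for λ):
  λ = -2: algebraic multiplicity = 4, geometric multiplicity = 2

Determining the block sizes for each eigenvalue:
  λ = -2: with am = 4 and gm = 2, the partition is not yet determined (e.g. several partitions of 4 into 2 parts exist). Let N = A − (-2)·I. Computing rank(N^1) = 2, rank(N^2) = 1, rank(N^3) = 0; the number of blocks of size ≥ j is rank(N^{j−1}) − rank(N^j), giving [2, 1, 1]. So we have 1 block(s) of size 3, 1 block(s) of size 1 → block sizes [3, 1]

Assembling the blocks gives a Jordan form
J =
  [-2,  1,  0,  0]
  [ 0, -2,  1,  0]
  [ 0,  0, -2,  0]
  [ 0,  0,  0, -2]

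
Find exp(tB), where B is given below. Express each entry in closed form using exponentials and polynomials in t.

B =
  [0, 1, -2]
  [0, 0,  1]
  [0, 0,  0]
e^{tB} =
  [1, t, t^2/2 - 2*t]
  [0, 1, t]
  [0, 0, 1]

Strategy: write B = P · J · P⁻¹ where J is a Jordan canonical form, so e^{tB} = P · e^{tJ} · P⁻¹, and e^{tJ} can be computed block-by-block.

B has Jordan form
J =
  [0, 1, 0]
  [0, 0, 1]
  [0, 0, 0]
(up to reordering of blocks).

Per-block formulas:
  For a 3×3 Jordan block J_3(0): exp(t · J_3(0)) = e^(0t)·(I + t·N + (t^2/2)·N^2), where N is the 3×3 nilpotent shift.

After assembling e^{tJ} and conjugating by P, we get:

e^{tB} =
  [1, t, t^2/2 - 2*t]
  [0, 1, t]
  [0, 0, 1]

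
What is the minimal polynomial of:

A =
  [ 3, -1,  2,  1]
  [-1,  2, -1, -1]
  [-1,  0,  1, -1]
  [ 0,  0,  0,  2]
x^3 - 6*x^2 + 12*x - 8

The characteristic polynomial is χ_A(x) = (x - 2)^4, so the eigenvalues are known. The minimal polynomial is
  m_A(x) = Π_λ (x − λ)^{k_λ}
where k_λ is the size of the *largest* Jordan block for λ (equivalently, the smallest k with (A − λI)^k v = 0 for every generalised eigenvector v of λ).

  λ = 2: largest Jordan block has size 3, contributing (x − 2)^3

So m_A(x) = (x - 2)^3 = x^3 - 6*x^2 + 12*x - 8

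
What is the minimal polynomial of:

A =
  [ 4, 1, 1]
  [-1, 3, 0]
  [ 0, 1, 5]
x^3 - 12*x^2 + 48*x - 64

The characteristic polynomial is χ_A(x) = (x - 4)^3, so the eigenvalues are known. The minimal polynomial is
  m_A(x) = Π_λ (x − λ)^{k_λ}
where k_λ is the size of the *largest* Jordan block for λ (equivalently, the smallest k with (A − λI)^k v = 0 for every generalised eigenvector v of λ).

  λ = 4: largest Jordan block has size 3, contributing (x − 4)^3

So m_A(x) = (x - 4)^3 = x^3 - 12*x^2 + 48*x - 64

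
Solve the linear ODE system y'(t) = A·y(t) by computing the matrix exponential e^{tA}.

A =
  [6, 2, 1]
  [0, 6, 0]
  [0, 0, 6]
e^{tA} =
  [exp(6*t), 2*t*exp(6*t), t*exp(6*t)]
  [0, exp(6*t), 0]
  [0, 0, exp(6*t)]

Strategy: write A = P · J · P⁻¹ where J is a Jordan canonical form, so e^{tA} = P · e^{tJ} · P⁻¹, and e^{tJ} can be computed block-by-block.

A has Jordan form
J =
  [6, 1, 0]
  [0, 6, 0]
  [0, 0, 6]
(up to reordering of blocks).

Per-block formulas:
  For a 2×2 Jordan block J_2(6): exp(t · J_2(6)) = e^(6t)·(I + t·N), where N is the 2×2 nilpotent shift.
  For a 1×1 block at λ = 6: exp(t · [6]) = [e^(6t)].

After assembling e^{tJ} and conjugating by P, we get:

e^{tA} =
  [exp(6*t), 2*t*exp(6*t), t*exp(6*t)]
  [0, exp(6*t), 0]
  [0, 0, exp(6*t)]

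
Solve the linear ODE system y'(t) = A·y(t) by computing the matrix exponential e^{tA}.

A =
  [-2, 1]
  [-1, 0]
e^{tA} =
  [-t*exp(-t) + exp(-t), t*exp(-t)]
  [-t*exp(-t), t*exp(-t) + exp(-t)]

Strategy: write A = P · J · P⁻¹ where J is a Jordan canonical form, so e^{tA} = P · e^{tJ} · P⁻¹, and e^{tJ} can be computed block-by-block.

A has Jordan form
J =
  [-1,  1]
  [ 0, -1]
(up to reordering of blocks).

Per-block formulas:
  For a 2×2 Jordan block J_2(-1): exp(t · J_2(-1)) = e^(-1t)·(I + t·N), where N is the 2×2 nilpotent shift.

After assembling e^{tJ} and conjugating by P, we get:

e^{tA} =
  [-t*exp(-t) + exp(-t), t*exp(-t)]
  [-t*exp(-t), t*exp(-t) + exp(-t)]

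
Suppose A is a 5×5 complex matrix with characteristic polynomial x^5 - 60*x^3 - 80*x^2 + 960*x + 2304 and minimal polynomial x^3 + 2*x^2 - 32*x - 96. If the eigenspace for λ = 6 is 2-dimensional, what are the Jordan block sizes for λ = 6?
Block sizes for λ = 6: [1, 1]

Step 1 — from the characteristic polynomial, algebraic multiplicity of λ = 6 is 2. From dim ker(A − (6)·I) = 2, there are exactly 2 Jordan blocks for λ = 6.
Step 2 — from the minimal polynomial, the factor (x − 6) tells us the largest block for λ = 6 has size 1.
Step 3 — with total size 2, 2 blocks, and largest block 1, the block sizes (in nonincreasing order) are [1, 1].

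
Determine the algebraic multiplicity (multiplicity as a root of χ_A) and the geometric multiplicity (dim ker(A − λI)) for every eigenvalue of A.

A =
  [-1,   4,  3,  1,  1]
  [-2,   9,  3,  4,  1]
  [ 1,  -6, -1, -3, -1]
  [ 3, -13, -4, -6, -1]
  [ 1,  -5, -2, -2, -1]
λ = 0: alg = 5, geom = 2

Step 1 — factor the characteristic polynomial to read off the algebraic multiplicities:
  χ_A(x) = x^5

Step 2 — compute geometric multiplicities via the rank-nullity identity g(λ) = n − rank(A − λI):
  rank(A − (0)·I) = 3, so dim ker(A − (0)·I) = n − 3 = 2

Summary:
  λ = 0: algebraic multiplicity = 5, geometric multiplicity = 2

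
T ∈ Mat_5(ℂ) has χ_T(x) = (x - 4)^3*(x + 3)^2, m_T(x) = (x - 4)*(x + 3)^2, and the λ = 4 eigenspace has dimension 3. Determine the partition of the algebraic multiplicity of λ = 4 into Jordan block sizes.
Block sizes for λ = 4: [1, 1, 1]

Step 1 — from the characteristic polynomial, algebraic multiplicity of λ = 4 is 3. From dim ker(T − (4)·I) = 3, there are exactly 3 Jordan blocks for λ = 4.
Step 2 — from the minimal polynomial, the factor (x − 4) tells us the largest block for λ = 4 has size 1.
Step 3 — with total size 3, 3 blocks, and largest block 1, the block sizes (in nonincreasing order) are [1, 1, 1].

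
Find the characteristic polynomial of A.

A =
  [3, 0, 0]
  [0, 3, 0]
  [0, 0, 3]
x^3 - 9*x^2 + 27*x - 27

Expanding det(x·I − A) (e.g. by cofactor expansion or by noting that A is similar to its Jordan form J, which has the same characteristic polynomial as A) gives
  χ_A(x) = x^3 - 9*x^2 + 27*x - 27
which factors as (x - 3)^3. The eigenvalues (with algebraic multiplicities) are λ = 3 with multiplicity 3.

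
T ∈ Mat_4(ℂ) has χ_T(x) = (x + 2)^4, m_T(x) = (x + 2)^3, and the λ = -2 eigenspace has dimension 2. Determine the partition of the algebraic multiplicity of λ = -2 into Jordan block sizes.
Block sizes for λ = -2: [3, 1]

Step 1 — from the characteristic polynomial, algebraic multiplicity of λ = -2 is 4. From dim ker(T − (-2)·I) = 2, there are exactly 2 Jordan blocks for λ = -2.
Step 2 — from the minimal polynomial, the factor (x + 2)^3 tells us the largest block for λ = -2 has size 3.
Step 3 — with total size 4, 2 blocks, and largest block 3, the block sizes (in nonincreasing order) are [3, 1].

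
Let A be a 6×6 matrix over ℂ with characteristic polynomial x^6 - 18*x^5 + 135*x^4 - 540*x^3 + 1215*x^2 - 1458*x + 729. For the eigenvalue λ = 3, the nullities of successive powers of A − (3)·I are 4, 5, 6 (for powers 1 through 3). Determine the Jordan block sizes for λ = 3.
Block sizes for λ = 3: [3, 1, 1, 1]

From the dimensions of kernels of powers, the number of Jordan blocks of size at least j is d_j − d_{j−1} where d_j = dim ker(N^j) (with d_0 = 0). Computing the differences gives [4, 1, 1].
The number of blocks of size exactly k is (#blocks of size ≥ k) − (#blocks of size ≥ k + 1), so the partition is: 3 block(s) of size 1, 1 block(s) of size 3.
In nonincreasing order the block sizes are [3, 1, 1, 1].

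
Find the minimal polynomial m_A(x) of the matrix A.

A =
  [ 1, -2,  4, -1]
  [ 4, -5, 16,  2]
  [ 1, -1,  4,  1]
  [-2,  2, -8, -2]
x^2 + x

The characteristic polynomial is χ_A(x) = x^2*(x + 1)^2, so the eigenvalues are known. The minimal polynomial is
  m_A(x) = Π_λ (x − λ)^{k_λ}
where k_λ is the size of the *largest* Jordan block for λ (equivalently, the smallest k with (A − λI)^k v = 0 for every generalised eigenvector v of λ).

  λ = -1: largest Jordan block has size 1, contributing (x + 1)
  λ = 0: largest Jordan block has size 1, contributing (x − 0)

So m_A(x) = x*(x + 1) = x^2 + x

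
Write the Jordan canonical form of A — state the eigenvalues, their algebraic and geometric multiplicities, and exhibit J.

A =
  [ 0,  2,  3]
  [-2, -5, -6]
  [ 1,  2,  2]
J_2(-1) ⊕ J_1(-1)

The characteristic polynomial is
  det(x·I − A) = x^3 + 3*x^2 + 3*x + 1 = (x + 1)^3

Eigenvalues and multiplicities (the geometric multiplicity of λ is n − rank(A − λI), which equals the number of Jordan blocks for λ):
  λ = -1: algebraic multiplicity = 3, geometric multiplicity = 2

Determining the block sizes for each eigenvalue:
  λ = -1: 2 blocks summing to 3 forces exactly one block of size 2 and the rest size 1 → block sizes [2, 1]

Assembling the blocks gives a Jordan form
J =
  [-1,  1,  0]
  [ 0, -1,  0]
  [ 0,  0, -1]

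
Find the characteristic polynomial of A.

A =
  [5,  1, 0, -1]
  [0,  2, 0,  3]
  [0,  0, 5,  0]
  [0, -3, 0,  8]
x^4 - 20*x^3 + 150*x^2 - 500*x + 625

Expanding det(x·I − A) (e.g. by cofactor expansion or by noting that A is similar to its Jordan form J, which has the same characteristic polynomial as A) gives
  χ_A(x) = x^4 - 20*x^3 + 150*x^2 - 500*x + 625
which factors as (x - 5)^4. The eigenvalues (with algebraic multiplicities) are λ = 5 with multiplicity 4.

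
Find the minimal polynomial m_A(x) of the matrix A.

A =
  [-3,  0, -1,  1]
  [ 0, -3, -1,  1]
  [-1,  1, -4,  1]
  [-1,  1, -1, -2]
x^2 + 6*x + 9

The characteristic polynomial is χ_A(x) = (x + 3)^4, so the eigenvalues are known. The minimal polynomial is
  m_A(x) = Π_λ (x − λ)^{k_λ}
where k_λ is the size of the *largest* Jordan block for λ (equivalently, the smallest k with (A − λI)^k v = 0 for every generalised eigenvector v of λ).

  λ = -3: largest Jordan block has size 2, contributing (x + 3)^2

So m_A(x) = (x + 3)^2 = x^2 + 6*x + 9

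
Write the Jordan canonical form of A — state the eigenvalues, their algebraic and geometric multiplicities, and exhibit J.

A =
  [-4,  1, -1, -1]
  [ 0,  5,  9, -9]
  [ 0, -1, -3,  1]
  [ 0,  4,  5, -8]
J_1(-4) ⊕ J_1(-4) ⊕ J_2(-1)

The characteristic polynomial is
  det(x·I − A) = x^4 + 10*x^3 + 33*x^2 + 40*x + 16 = (x + 1)^2*(x + 4)^2

Eigenvalues and multiplicities (the geometric multiplicity of λ is n − rank(A − λI), which equals the number of Jordan blocks for λ):
  λ = -4: algebraic multiplicity = 2, geometric multiplicity = 2
  λ = -1: algebraic multiplicity = 2, geometric multiplicity = 1

Determining the block sizes for each eigenvalue:
  λ = -4: gm = am = 2, so every block has size 1 → block sizes [1, 1]
  λ = -1: one block (gm = 1), so the single block has size am = 2 → block sizes [2]

Assembling the blocks gives a Jordan form
J =
  [-4,  0,  0,  0]
  [ 0, -4,  0,  0]
  [ 0,  0, -1,  1]
  [ 0,  0,  0, -1]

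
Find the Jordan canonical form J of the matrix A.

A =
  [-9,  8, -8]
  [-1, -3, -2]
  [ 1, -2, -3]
J_2(-5) ⊕ J_1(-5)

The characteristic polynomial is
  det(x·I − A) = x^3 + 15*x^2 + 75*x + 125 = (x + 5)^3

Eigenvalues and multiplicities (the geometric multiplicity of λ is n − rank(A − λI), which equals the number of Jordan blocks for λ):
  λ = -5: algebraic multiplicity = 3, geometric multiplicity = 2

Determining the block sizes for each eigenvalue:
  λ = -5: 2 blocks summing to 3 forces exactly one block of size 2 and the rest size 1 → block sizes [2, 1]

Assembling the blocks gives a Jordan form
J =
  [-5,  1,  0]
  [ 0, -5,  0]
  [ 0,  0, -5]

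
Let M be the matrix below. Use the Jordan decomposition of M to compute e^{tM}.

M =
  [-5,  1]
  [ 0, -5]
e^{tM} =
  [exp(-5*t), t*exp(-5*t)]
  [0, exp(-5*t)]

Strategy: write M = P · J · P⁻¹ where J is a Jordan canonical form, so e^{tM} = P · e^{tJ} · P⁻¹, and e^{tJ} can be computed block-by-block.

M has Jordan form
J =
  [-5,  1]
  [ 0, -5]
(up to reordering of blocks).

Per-block formulas:
  For a 2×2 Jordan block J_2(-5): exp(t · J_2(-5)) = e^(-5t)·(I + t·N), where N is the 2×2 nilpotent shift.

After assembling e^{tJ} and conjugating by P, we get:

e^{tM} =
  [exp(-5*t), t*exp(-5*t)]
  [0, exp(-5*t)]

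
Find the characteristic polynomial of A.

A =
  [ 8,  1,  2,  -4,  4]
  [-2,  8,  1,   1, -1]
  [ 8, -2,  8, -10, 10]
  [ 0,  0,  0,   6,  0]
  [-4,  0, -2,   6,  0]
x^5 - 30*x^4 + 360*x^3 - 2160*x^2 + 6480*x - 7776

Expanding det(x·I − A) (e.g. by cofactor expansion or by noting that A is similar to its Jordan form J, which has the same characteristic polynomial as A) gives
  χ_A(x) = x^5 - 30*x^4 + 360*x^3 - 2160*x^2 + 6480*x - 7776
which factors as (x - 6)^5. The eigenvalues (with algebraic multiplicities) are λ = 6 with multiplicity 5.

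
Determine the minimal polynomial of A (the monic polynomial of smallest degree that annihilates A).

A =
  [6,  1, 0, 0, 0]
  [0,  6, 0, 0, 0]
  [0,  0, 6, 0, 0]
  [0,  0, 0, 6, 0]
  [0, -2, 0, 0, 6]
x^2 - 12*x + 36

The characteristic polynomial is χ_A(x) = (x - 6)^5, so the eigenvalues are known. The minimal polynomial is
  m_A(x) = Π_λ (x − λ)^{k_λ}
where k_λ is the size of the *largest* Jordan block for λ (equivalently, the smallest k with (A − λI)^k v = 0 for every generalised eigenvector v of λ).

  λ = 6: largest Jordan block has size 2, contributing (x − 6)^2

So m_A(x) = (x - 6)^2 = x^2 - 12*x + 36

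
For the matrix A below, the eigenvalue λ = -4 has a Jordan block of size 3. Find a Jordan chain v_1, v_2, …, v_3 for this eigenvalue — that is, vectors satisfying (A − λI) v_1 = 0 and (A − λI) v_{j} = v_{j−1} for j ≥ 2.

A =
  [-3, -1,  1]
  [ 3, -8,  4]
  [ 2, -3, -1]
A Jordan chain for λ = -4 of length 3:
v_1 = (0, -1, -1)ᵀ
v_2 = (1, 3, 2)ᵀ
v_3 = (1, 0, 0)ᵀ

Let N = A − (-4)·I. We want v_3 with N^3 v_3 = 0 but N^2 v_3 ≠ 0; then v_{j-1} := N · v_j for j = 3, …, 2.

Pick v_3 = (1, 0, 0)ᵀ.
Then v_2 = N · v_3 = (1, 3, 2)ᵀ.
Then v_1 = N · v_2 = (0, -1, -1)ᵀ.

Sanity check: (A − (-4)·I) v_1 = (0, 0, 0)ᵀ = 0. ✓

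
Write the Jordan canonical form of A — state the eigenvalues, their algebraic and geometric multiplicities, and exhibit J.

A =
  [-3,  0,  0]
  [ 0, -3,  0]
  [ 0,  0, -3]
J_1(-3) ⊕ J_1(-3) ⊕ J_1(-3)

The characteristic polynomial is
  det(x·I − A) = x^3 + 9*x^2 + 27*x + 27 = (x + 3)^3

Eigenvalues and multiplicities (the geometric multiplicity of λ is n − rank(A − λI), which equals the number of Jordan blocks for λ):
  λ = -3: algebraic multiplicity = 3, geometric multiplicity = 3

Determining the block sizes for each eigenvalue:
  λ = -3: gm = am = 3, so every block has size 1 → block sizes [1, 1, 1]

Assembling the blocks gives a Jordan form
J =
  [-3,  0,  0]
  [ 0, -3,  0]
  [ 0,  0, -3]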